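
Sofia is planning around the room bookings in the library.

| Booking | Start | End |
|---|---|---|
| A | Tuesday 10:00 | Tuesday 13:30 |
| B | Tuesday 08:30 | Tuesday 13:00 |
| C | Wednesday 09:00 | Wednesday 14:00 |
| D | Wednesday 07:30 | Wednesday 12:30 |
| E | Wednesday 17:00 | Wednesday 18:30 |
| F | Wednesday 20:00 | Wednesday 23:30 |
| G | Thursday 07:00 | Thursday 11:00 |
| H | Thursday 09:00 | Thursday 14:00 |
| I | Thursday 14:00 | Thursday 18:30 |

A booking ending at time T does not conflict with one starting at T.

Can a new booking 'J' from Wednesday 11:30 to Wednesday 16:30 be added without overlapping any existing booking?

B: ends Tuesday 13:00 at or before J starts Wednesday 11:30 → clear.
A: ends Tuesday 13:30 at or before J starts Wednesday 11:30 → clear.
D: starts Wednesday 07:30 before J ends Wednesday 16:30, and ends Wednesday 12:30 after J starts Wednesday 11:30 → overlap.
C: starts Wednesday 09:00 before J ends Wednesday 16:30, and ends Wednesday 14:00 after J starts Wednesday 11:30 → overlap.
E: starts Wednesday 17:00 at or after J ends Wednesday 16:30 → clear.
F: starts Wednesday 20:00 at or after J ends Wednesday 16:30 → clear.
G: starts Thursday 07:00 at or after J ends Wednesday 16:30 → clear.
H: starts Thursday 09:00 at or after J ends Wednesday 16:30 → clear.
I: starts Thursday 14:00 at or after J ends Wednesday 16:30 → clear.
J overlaps C, D.

No — it overlaps C, D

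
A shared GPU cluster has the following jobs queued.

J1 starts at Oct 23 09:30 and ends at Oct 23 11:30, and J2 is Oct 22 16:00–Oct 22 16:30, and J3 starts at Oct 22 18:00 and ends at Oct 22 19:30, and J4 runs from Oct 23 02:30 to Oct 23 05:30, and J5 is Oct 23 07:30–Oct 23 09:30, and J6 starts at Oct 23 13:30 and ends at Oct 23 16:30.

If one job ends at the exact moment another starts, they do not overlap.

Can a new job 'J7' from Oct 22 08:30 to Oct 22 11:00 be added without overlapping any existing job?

J2: starts Oct 22 16:00 at or after J7 ends Oct 22 11:00 → clear.
J3: starts Oct 22 18:00 at or after J7 ends Oct 22 11:00 → clear.
J4: starts Oct 23 02:30 at or after J7 ends Oct 22 11:00 → clear.
J5: starts Oct 23 07:30 at or after J7 ends Oct 22 11:00 → clear.
J1: starts Oct 23 09:30 at or after J7 ends Oct 22 11:00 → clear.
J6: starts Oct 23 13:30 at or after J7 ends Oct 22 11:00 → clear.

Yes — the slot is free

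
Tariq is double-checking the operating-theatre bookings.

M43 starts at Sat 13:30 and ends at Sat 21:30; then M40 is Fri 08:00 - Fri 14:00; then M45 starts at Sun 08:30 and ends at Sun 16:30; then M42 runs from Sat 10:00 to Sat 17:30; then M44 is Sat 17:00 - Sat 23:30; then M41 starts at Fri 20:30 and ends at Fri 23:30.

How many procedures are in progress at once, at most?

Sort all start/end points and keep a running count:
Fri 08:00 start M40 → 1
Fri 14:00 end M40 → 0
Fri 20:30 start M41 → 1
Fri 23:30 end M41 → 0
Sat 10:00 start M42 → 1
Sat 13:30 start M43 → 2
Sat 17:00 start M44 → 3
Sat 17:30 end M42 → 2
Sat 21:30 end M43 → 1
Sat 23:30 end M44 → 0
Sun 08:30 start M45 → 1
Sun 16:30 end M45 → 0
Peak is 3, at Sat 17:00 (M42, M43, M44).

3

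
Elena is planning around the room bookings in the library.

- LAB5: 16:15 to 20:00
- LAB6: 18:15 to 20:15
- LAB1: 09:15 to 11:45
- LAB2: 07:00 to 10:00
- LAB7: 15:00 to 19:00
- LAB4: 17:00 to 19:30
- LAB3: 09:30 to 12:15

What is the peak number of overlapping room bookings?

Sweep the timeline, counting +1 at each start and −1 at each end (ends before starts at a tie):
07:00 start LAB2 → 1
09:15 start LAB1 → 2
09:30 start LAB3 → 3
10:00 end LAB2 → 2
11:45 end LAB1 → 1
12:15 end LAB3 → 0
15:00 start LAB7 → 1
16:15 start LAB5 → 2
17:00 start LAB4 → 3
18:15 start LAB6 → 4
19:00 end LAB7 → 3
19:30 end LAB4 → 2
20:00 end LAB5 → 1
20:15 end LAB6 → 0
Peak is 4, at 18:15 (LAB4, LAB5, LAB6, LAB7).

4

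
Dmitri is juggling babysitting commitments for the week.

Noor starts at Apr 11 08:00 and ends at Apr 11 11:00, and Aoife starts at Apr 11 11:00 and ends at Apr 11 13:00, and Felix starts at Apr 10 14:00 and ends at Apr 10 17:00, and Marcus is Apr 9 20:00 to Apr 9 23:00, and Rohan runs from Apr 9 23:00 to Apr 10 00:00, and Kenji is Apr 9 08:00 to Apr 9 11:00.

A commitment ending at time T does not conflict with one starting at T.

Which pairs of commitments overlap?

Two intervals overlap when each starts before the other ends.
Sorted by start: Kenji, Marcus, Rohan, Felix, Noor, Aoife.
Marcus starts after Kenji ends; Kenji is clear from here.
Rohan starts exactly when Marcus ends (back-to-back, no overlap); Marcus is clear from here.
Felix starts after Rohan ends; Rohan is clear from here.
Noor starts after Felix ends; Felix is clear from here.
Aoife starts exactly when Noor ends (back-to-back, no overlap).

none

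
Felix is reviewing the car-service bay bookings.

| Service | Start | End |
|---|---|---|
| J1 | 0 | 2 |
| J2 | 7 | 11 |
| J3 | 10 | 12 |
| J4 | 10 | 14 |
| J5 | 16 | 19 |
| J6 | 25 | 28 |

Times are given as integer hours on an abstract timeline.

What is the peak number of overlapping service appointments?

3

Walk through starts and ends in time order (an end at T is processed before a start at T):
0 start J1 → 1
2 end J1 → 0
7 start J2 → 1
10 start J3 → 2
10 start J4 → 3
11 end J2 → 2
12 end J3 → 1
14 end J4 → 0
16 start J5 → 1
19 end J5 → 0
25 start J6 → 1
28 end J6 → 0
Peak is 3, at 10 (J2, J3, J4).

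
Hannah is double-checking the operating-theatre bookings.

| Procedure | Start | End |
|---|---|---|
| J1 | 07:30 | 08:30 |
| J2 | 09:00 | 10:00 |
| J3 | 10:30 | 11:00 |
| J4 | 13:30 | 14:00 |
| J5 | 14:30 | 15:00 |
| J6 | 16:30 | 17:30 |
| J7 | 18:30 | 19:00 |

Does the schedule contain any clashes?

Sorted by start: J1, J2, J3, J4, J5, J6, J7.
J2 starts after J1 ends, so J1 has no further overlaps.
J3 starts after J2 ends, so J2 has no further overlaps.
J4 starts after J3 ends, so J3 has no further overlaps.
J5 starts after J4 ends, so J4 has no further overlaps.
J6 starts after J5 ends, so J5 has no further overlaps.
J7 starts after J6 ends.
Every pair is clear; the schedule has no overlaps.

No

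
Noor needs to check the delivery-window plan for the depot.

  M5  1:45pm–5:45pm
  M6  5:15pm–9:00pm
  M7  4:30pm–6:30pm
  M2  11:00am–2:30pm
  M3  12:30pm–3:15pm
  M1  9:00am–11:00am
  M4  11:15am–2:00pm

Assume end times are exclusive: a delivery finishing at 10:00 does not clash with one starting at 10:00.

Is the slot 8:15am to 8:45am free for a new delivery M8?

M1: starts 9:00am at or after M8 ends 8:45am → clear.
M2: starts 11:00am at or after M8 ends 8:45am → clear.
M4: starts 11:15am at or after M8 ends 8:45am → clear.
M3: starts 12:30pm at or after M8 ends 8:45am → clear.
M5: starts 1:45pm at or after M8 ends 8:45am → clear.
M7: starts 4:30pm at or after M8 ends 8:45am → clear.
M6: starts 5:15pm at or after M8 ends 8:45am → clear.

Yes — the slot is free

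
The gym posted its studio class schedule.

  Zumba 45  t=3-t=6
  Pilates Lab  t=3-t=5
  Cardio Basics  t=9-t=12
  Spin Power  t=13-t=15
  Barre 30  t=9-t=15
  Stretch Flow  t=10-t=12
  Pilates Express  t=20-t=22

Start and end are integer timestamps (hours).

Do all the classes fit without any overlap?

Sorted by start: Zumba 45, Pilates Lab, Cardio Basics, Barre 30, Stretch Flow, Spin Power, Pilates Express.
Pilates Lab starts before Zumba 45 ends → Zumba 45 and Pilates Lab overlap.
That's a conflict, so the schedule is not conflict-free.

No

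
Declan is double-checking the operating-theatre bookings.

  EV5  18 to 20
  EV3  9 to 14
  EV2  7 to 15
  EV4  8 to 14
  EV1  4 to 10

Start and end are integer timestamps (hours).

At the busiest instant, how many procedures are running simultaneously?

Walk through starts and ends in time order (an end at T is processed before a start at T):
4 start EV1 → 1
7 start EV2 → 2
8 start EV4 → 3
9 start EV3 → 4
10 end EV1 → 3
14 end EV3 → 2
14 end EV4 → 1
15 end EV2 → 0
18 start EV5 → 1
20 end EV5 → 0
Peak is 4, at 9 (EV1, EV2, EV3, EV4).

4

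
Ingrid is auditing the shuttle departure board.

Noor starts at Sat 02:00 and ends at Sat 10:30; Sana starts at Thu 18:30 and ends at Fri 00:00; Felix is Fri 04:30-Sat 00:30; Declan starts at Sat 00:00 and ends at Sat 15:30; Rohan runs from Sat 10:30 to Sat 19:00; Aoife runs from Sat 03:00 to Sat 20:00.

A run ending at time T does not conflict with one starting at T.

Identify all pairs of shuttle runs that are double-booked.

Sorted by start: Sana, Felix, Declan, Noor, Aoife, Rohan.
Felix starts after Sana ends — done with Sana.
Declan starts before Felix ends → Felix and Declan overlap.
Noor starts after Felix ends — done with Felix.
Noor starts before Declan ends → Declan and Noor overlap.
Aoife starts before Declan ends → Declan and Aoife overlap.
Rohan starts before Declan ends → Declan and Rohan overlap.
Aoife starts before Noor ends → Noor and Aoife overlap.
Rohan starts exactly when Noor ends (back-to-back, no overlap).
Rohan starts before Aoife ends → Aoife and Rohan overlap.

Aoife & Declan, Aoife & Noor, Aoife & Rohan, Declan & Felix, Declan & Noor, Declan & Rohan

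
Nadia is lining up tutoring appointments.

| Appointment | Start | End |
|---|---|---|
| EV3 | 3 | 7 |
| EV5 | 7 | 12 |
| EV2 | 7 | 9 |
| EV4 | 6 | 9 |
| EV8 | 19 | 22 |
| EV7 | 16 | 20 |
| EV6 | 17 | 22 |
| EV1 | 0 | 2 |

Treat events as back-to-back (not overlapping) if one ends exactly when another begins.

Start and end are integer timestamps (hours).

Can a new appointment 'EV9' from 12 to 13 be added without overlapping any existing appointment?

EV1: ends 2 at or before EV9 starts 12 → clear.
EV3: ends 7 at or before EV9 starts 12 → clear.
EV4: ends 9 at or before EV9 starts 12 → clear.
EV2: ends 9 at or before EV9 starts 12 → clear.
EV5: ends 12 at or before EV9 starts 12 → clear.
EV7: starts 16 at or after EV9 ends 13 → clear.
EV6: starts 17 at or after EV9 ends 13 → clear.
EV8: starts 19 at or after EV9 ends 13 → clear.

Yes — the slot is free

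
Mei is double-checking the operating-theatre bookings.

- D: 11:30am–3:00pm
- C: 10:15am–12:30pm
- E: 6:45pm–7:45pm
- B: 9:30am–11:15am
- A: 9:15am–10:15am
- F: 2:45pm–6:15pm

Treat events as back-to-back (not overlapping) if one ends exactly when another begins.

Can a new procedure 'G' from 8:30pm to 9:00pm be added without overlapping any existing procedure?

A: ends 10:15am at or before G starts 8:30pm → clear.
B: ends 11:15am at or before G starts 8:30pm → clear.
C: ends 12:30pm at or before G starts 8:30pm → clear.
D: ends 3:00pm at or before G starts 8:30pm → clear.
F: ends 6:15pm at or before G starts 8:30pm → clear.
E: ends 7:45pm at or before G starts 8:30pm → clear.

Yes — the slot is free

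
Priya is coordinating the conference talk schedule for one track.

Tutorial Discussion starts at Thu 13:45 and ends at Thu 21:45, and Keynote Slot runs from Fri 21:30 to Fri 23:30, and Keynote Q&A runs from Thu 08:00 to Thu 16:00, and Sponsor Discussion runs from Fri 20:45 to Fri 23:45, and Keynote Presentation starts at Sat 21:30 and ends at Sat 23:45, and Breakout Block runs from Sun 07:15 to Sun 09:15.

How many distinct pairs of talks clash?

Sorted by start: Keynote Q&A, Tutorial Discussion, Sponsor Discussion, Keynote Slot, Keynote Presentation, Breakout Block.
Tutorial Discussion starts before Keynote Q&A ends → Keynote Q&A and Tutorial Discussion overlap.
Sponsor Discussion starts after Keynote Q&A ends, so nothing later overlaps Keynote Q&A either.
Sponsor Discussion starts after Tutorial Discussion ends, so nothing later overlaps Tutorial Discussion either.
Keynote Slot starts before Sponsor Discussion ends → Sponsor Discussion and Keynote Slot overlap.
Keynote Presentation starts after Sponsor Discussion ends, so nothing later overlaps Sponsor Discussion either.
Keynote Presentation starts after Keynote Slot ends, so nothing later overlaps Keynote Slot either.
Breakout Block starts after Keynote Presentation ends.
Overlapping pairs: Keynote Q&A & Tutorial Discussion, Keynote Slot & Sponsor Discussion — 2 in total.

2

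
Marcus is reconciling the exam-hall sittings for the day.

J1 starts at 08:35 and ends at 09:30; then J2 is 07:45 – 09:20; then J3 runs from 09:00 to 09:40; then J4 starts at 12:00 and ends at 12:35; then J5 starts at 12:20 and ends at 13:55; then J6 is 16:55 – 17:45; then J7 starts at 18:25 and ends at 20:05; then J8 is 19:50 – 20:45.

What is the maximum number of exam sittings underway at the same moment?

Walk through starts and ends in time order (an end at T is processed before a start at T):
07:45 start J2 → 1
08:35 start J1 → 2
09:00 start J3 → 3
09:20 end J2 → 2
09:30 end J1 → 1
09:40 end J3 → 0
12:00 start J4 → 1
12:20 start J5 → 2
12:35 end J4 → 1
13:55 end J5 → 0
16:55 start J6 → 1
17:45 end J6 → 0
18:25 start J7 → 1
19:50 start J8 → 2
20:05 end J7 → 1
20:45 end J8 → 0
Peak is 3, at 09:00 (J1, J2, J3).

3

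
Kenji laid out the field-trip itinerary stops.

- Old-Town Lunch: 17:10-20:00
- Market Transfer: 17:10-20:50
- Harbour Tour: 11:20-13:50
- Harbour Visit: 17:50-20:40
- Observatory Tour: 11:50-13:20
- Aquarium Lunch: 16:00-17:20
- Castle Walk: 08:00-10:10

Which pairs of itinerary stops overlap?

Aquarium Lunch & Market Transfer, Aquarium Lunch & Old-Town Lunch, Harbour Tour & Observatory Tour, Harbour Visit & Market Transfer, Harbour Visit & Old-Town Lunch, Market Transfer & Old-Town Lunch

Sorted by start: Castle Walk, Harbour Tour, Observatory Tour, Aquarium Lunch, Market Transfer, Old-Town Lunch, Harbour Visit.
Harbour Tour starts after Castle Walk ends; Castle Walk is clear from here.
Observatory Tour starts before Harbour Tour ends → Harbour Tour and Observatory Tour overlap.
Aquarium Lunch starts after Harbour Tour ends; Harbour Tour is clear from here.
Aquarium Lunch starts after Observatory Tour ends; Observatory Tour is clear from here.
Market Transfer starts before Aquarium Lunch ends → Aquarium Lunch and Market Transfer overlap.
Old-Town Lunch starts before Aquarium Lunch ends → Aquarium Lunch and Old-Town Lunch overlap.
Harbour Visit starts after Aquarium Lunch ends.
Old-Town Lunch starts before Market Transfer ends → Market Transfer and Old-Town Lunch overlap.
Harbour Visit starts before Market Transfer ends → Market Transfer and Harbour Visit overlap.
Harbour Visit starts before Old-Town Lunch ends → Old-Town Lunch and Harbour Visit overlap.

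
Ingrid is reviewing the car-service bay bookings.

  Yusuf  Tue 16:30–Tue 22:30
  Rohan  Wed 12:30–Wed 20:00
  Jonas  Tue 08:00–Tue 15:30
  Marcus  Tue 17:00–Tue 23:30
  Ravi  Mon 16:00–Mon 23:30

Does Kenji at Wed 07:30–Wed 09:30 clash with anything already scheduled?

Ravi: ends Mon 23:30 at or before Kenji starts Wed 07:30 → clear.
Jonas: ends Tue 15:30 at or before Kenji starts Wed 07:30 → clear.
Yusuf: ends Tue 22:30 at or before Kenji starts Wed 07:30 → clear.
Marcus: ends Tue 23:30 at or before Kenji starts Wed 07:30 → clear.
Rohan: starts Wed 12:30 at or after Kenji ends Wed 09:30 → clear.

No — it doesn't clash with anything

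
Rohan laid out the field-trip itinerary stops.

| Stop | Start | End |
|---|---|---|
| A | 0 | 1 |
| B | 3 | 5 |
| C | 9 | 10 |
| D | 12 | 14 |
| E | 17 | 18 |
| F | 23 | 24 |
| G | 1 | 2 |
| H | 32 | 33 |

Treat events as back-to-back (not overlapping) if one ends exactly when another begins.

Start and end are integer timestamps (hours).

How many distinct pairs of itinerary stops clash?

0

Sorted by start: A, G, B, C, D, E, F, H.
G starts exactly when A ends (back-to-back, no overlap), so A has no further overlaps.
B starts after G ends, so G has no further overlaps.
C starts after B ends, so B has no further overlaps.
D starts after C ends, so C has no further overlaps.
E starts after D ends, so D has no further overlaps.
F starts after E ends, so E has no further overlaps.
H starts after F ends.
No pair overlaps.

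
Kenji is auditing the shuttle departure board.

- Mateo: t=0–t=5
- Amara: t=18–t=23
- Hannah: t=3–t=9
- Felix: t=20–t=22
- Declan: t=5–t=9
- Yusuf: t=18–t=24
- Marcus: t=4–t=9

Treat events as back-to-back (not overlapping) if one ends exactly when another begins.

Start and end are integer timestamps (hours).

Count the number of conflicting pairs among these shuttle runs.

Sorted by start: Mateo, Hannah, Marcus, Declan, Amara, Yusuf, Felix.
Hannah starts before Mateo ends → Mateo and Hannah overlap.
Marcus starts before Mateo ends → Mateo and Marcus overlap.
Declan starts exactly when Mateo ends (back-to-back, no overlap) — done with Mateo.
Marcus starts before Hannah ends → Hannah and Marcus overlap.
Declan starts before Hannah ends → Hannah and Declan overlap.
Amara starts after Hannah ends — done with Hannah.
Declan starts before Marcus ends → Marcus and Declan overlap.
Amara starts after Marcus ends — done with Marcus.
Amara starts after Declan ends — done with Declan.
Yusuf starts before Amara ends → Amara and Yusuf overlap.
Felix starts before Amara ends → Amara and Felix overlap.
Felix starts before Yusuf ends → Yusuf and Felix overlap.
Overlapping pairs: Amara & Felix, Amara & Yusuf, Declan & Hannah, Declan & Marcus, Felix & Yusuf, Hannah & Marcus, Hannah & Mateo, Marcus & Mateo — 8 in total.

8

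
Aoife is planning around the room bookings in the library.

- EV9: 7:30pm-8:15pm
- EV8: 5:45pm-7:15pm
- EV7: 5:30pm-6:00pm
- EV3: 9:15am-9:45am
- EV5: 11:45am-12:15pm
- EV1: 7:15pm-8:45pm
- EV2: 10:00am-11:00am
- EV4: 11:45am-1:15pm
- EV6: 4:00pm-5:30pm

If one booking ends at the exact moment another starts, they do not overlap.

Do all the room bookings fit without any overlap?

Check each pair: they overlap iff neither finishes before the other starts.
Sorted by start: EV3, EV2, EV4, EV5, EV6, EV7, EV8, EV1, EV9.
EV2 starts after EV3 ends — done with EV3.
EV4 starts after EV2 ends — done with EV2.
EV5 starts before EV4 ends → EV4 and EV5 overlap.
That's a conflict, so the schedule is not conflict-free.

No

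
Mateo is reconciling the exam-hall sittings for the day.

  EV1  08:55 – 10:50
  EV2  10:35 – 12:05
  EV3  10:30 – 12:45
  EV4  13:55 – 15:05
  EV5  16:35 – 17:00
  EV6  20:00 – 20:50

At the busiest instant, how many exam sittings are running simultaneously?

Walk through starts and ends in time order (an end at T is processed before a start at T):
08:55 start EV1 → 1
10:30 start EV3 → 2
10:35 start EV2 → 3
10:50 end EV1 → 2
12:05 end EV2 → 1
12:45 end EV3 → 0
13:55 start EV4 → 1
15:05 end EV4 → 0
16:35 start EV5 → 1
17:00 end EV5 → 0
20:00 start EV6 → 1
20:50 end EV6 → 0
Peak is 3, at 10:35 (EV1, EV2, EV3).

3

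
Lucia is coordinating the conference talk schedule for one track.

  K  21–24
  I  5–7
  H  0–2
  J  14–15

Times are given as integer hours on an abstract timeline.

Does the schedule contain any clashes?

No

Check each pair: they overlap iff neither finishes before the other starts.
Sorted by start: H, I, J, K.
I starts after H ends; H is clear from here.
J starts after I ends; I is clear from here.
K starts after J ends.
Every pair is clear; the schedule has no overlaps.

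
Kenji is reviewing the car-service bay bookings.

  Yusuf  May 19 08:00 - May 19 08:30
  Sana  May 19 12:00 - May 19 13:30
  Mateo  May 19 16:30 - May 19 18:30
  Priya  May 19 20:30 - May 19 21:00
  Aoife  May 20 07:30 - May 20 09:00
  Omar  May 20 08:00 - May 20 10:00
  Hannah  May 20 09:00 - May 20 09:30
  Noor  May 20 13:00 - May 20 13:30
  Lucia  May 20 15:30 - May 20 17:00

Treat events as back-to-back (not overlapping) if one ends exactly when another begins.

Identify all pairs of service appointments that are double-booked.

Check each pair: they overlap iff neither finishes before the other starts.
Sorted by start: Yusuf, Sana, Mateo, Priya, Aoife, Omar, Hannah, Noor, Lucia.
Sana starts after Yusuf ends, so nothing later overlaps Yusuf either.
Mateo starts after Sana ends, so nothing later overlaps Sana either.
Priya starts after Mateo ends, so nothing later overlaps Mateo either.
Aoife starts after Priya ends, so nothing later overlaps Priya either.
Omar starts before Aoife ends → Aoife and Omar overlap.
Hannah starts exactly when Aoife ends (back-to-back, no overlap), so nothing later overlaps Aoife either.
Hannah starts before Omar ends → Omar and Hannah overlap.
Noor starts after Omar ends, so nothing later overlaps Omar either.
Noor starts after Hannah ends, so nothing later overlaps Hannah either.
Lucia starts after Noor ends.

Aoife & Omar, Hannah & Omar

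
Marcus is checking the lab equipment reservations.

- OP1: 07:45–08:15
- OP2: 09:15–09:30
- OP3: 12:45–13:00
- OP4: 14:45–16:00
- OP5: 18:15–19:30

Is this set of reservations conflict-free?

Sorted by start: OP1, OP2, OP3, OP4, OP5.
OP2 starts after OP1 ends; OP1 is clear from here.
OP3 starts after OP2 ends; OP2 is clear from here.
OP4 starts after OP3 ends; OP3 is clear from here.
OP5 starts after OP4 ends.
Every pair is clear; the schedule has no overlaps.

Yes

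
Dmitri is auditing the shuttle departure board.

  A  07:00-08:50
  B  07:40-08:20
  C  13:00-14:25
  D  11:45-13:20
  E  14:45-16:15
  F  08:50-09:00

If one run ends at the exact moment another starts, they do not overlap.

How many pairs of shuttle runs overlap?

2

Sorted by start: A, B, F, D, C, E.
B starts before A ends → A and B overlap.
F starts exactly when A ends (back-to-back, no overlap); A is clear from here.
F starts after B ends; B is clear from here.
D starts after F ends; F is clear from here.
C starts before D ends → D and C overlap.
E starts after D ends.
E starts after C ends.
Overlapping pairs: A & B, C & D — 2 in total.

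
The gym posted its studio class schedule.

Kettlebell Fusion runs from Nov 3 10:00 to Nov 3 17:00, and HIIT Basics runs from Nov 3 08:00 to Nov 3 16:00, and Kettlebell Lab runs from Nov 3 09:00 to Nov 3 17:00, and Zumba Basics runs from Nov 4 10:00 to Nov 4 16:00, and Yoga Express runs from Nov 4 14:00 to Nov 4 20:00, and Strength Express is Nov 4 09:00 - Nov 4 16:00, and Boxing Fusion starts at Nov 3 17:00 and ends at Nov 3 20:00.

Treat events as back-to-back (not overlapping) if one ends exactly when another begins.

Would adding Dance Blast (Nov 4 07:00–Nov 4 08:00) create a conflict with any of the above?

HIIT Basics: ends Nov 3 16:00 at or before Dance Blast starts Nov 4 07:00 → clear.
Kettlebell Lab: ends Nov 3 17:00 at or before Dance Blast starts Nov 4 07:00 → clear.
Kettlebell Fusion: ends Nov 3 17:00 at or before Dance Blast starts Nov 4 07:00 → clear.
Boxing Fusion: ends Nov 3 20:00 at or before Dance Blast starts Nov 4 07:00 → clear.
Strength Express: starts Nov 4 09:00 at or after Dance Blast ends Nov 4 08:00 → clear.
Zumba Basics: starts Nov 4 10:00 at or after Dance Blast ends Nov 4 08:00 → clear.
Yoga Express: starts Nov 4 14:00 at or after Dance Blast ends Nov 4 08:00 → clear.

No — it doesn't clash with anything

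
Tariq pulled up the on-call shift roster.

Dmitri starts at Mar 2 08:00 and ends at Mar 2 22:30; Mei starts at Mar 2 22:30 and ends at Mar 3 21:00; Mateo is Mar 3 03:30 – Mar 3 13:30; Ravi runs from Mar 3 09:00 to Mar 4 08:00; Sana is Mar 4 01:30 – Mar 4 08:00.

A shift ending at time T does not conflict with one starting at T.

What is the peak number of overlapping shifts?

Sort all start/end points and keep a running count:
Mar 2 08:00 start Dmitri → 1
Mar 2 22:30 end Dmitri → 0
Mar 2 22:30 start Mei → 1
Mar 3 03:30 start Mateo → 2
Mar 3 09:00 start Ravi → 3
Mar 3 13:30 end Mateo → 2
Mar 3 21:00 end Mei → 1
Mar 4 01:30 start Sana → 2
Mar 4 08:00 end Ravi → 1
Mar 4 08:00 end Sana → 0
Peak is 3, at Mar 3 09:00 (Mateo, Mei, Ravi).

3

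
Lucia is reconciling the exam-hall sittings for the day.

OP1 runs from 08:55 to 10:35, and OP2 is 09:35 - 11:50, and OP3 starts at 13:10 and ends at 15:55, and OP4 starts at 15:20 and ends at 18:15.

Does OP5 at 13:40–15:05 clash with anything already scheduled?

Yes — it overlaps OP3

OP1: ends 10:35 at or before OP5 starts 13:40 → clear.
OP2: ends 11:50 at or before OP5 starts 13:40 → clear.
OP3: starts 13:10 before OP5 ends 15:05, and ends 15:55 after OP5 starts 13:40 → overlap.
OP4: starts 15:20 at or after OP5 ends 15:05 → clear.
OP5 overlaps OP3.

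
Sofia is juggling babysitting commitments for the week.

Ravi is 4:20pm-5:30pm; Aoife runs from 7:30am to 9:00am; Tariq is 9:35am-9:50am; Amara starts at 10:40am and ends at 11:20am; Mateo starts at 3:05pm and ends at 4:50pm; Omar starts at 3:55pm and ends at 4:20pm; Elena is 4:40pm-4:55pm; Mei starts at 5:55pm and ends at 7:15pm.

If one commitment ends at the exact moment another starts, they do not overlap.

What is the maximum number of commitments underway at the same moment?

3

Sort all start/end points and keep a running count:
7:30am start Aoife → 1
9:00am end Aoife → 0
9:35am start Tariq → 1
9:50am end Tariq → 0
10:40am start Amara → 1
11:20am end Amara → 0
3:05pm start Mateo → 1
3:55pm start Omar → 2
4:20pm end Omar → 1
4:20pm start Ravi → 2
4:40pm start Elena → 3
4:50pm end Mateo → 2
4:55pm end Elena → 1
5:30pm end Ravi → 0
5:55pm start Mei → 1
7:15pm end Mei → 0
Peak is 3, at 4:40pm (Elena, Mateo, Ravi).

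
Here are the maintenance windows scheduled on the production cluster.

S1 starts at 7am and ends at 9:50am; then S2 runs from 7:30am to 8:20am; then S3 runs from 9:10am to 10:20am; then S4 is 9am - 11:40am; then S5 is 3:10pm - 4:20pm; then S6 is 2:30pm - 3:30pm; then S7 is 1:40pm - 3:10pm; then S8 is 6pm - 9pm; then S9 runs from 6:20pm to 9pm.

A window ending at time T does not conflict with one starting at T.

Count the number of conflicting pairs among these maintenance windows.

7

Sorted by start: S1, S2, S4, S3, S7, S6, S5, S8, S9.
S2 starts before S1 ends → S1 and S2 overlap.
S4 starts before S1 ends → S1 and S4 overlap.
S3 starts before S1 ends → S1 and S3 overlap.
S7 starts after S1 ends, so S1 has no further overlaps.
S4 starts after S2 ends, so S2 has no further overlaps.
S3 starts before S4 ends → S4 and S3 overlap.
S7 starts after S4 ends, so S4 has no further overlaps.
S7 starts after S3 ends, so S3 has no further overlaps.
S6 starts before S7 ends → S7 and S6 overlap.
S5 starts exactly when S7 ends (back-to-back, no overlap), so S7 has no further overlaps.
S5 starts before S6 ends → S6 and S5 overlap.
S8 starts after S6 ends, so S6 has no further overlaps.
S8 starts after S5 ends, so S5 has no further overlaps.
S9 starts before S8 ends → S8 and S9 overlap.
Overlapping pairs: S1 & S2, S1 & S3, S1 & S4, S3 & S4, S5 & S6, S6 & S7, S8 & S9 — 7 in total.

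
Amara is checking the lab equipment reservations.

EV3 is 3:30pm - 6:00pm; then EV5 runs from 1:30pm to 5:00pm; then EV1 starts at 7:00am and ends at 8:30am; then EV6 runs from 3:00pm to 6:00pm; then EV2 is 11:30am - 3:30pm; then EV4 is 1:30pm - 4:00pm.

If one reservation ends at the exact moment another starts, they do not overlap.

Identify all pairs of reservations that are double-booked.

Check each pair: they overlap iff neither finishes before the other starts.
Sorted by start: EV1, EV2, EV4, EV5, EV6, EV3.
EV2 starts after EV1 ends; EV1 is clear from here.
EV4 starts before EV2 ends → EV2 and EV4 overlap.
EV5 starts before EV2 ends → EV2 and EV5 overlap.
EV6 starts before EV2 ends → EV2 and EV6 overlap.
EV3 starts exactly when EV2 ends (back-to-back, no overlap).
EV5 starts before EV4 ends → EV4 and EV5 overlap.
EV6 starts before EV4 ends → EV4 and EV6 overlap.
EV3 starts before EV4 ends → EV4 and EV3 overlap.
EV6 starts before EV5 ends → EV5 and EV6 overlap.
EV3 starts before EV5 ends → EV5 and EV3 overlap.
EV3 starts before EV6 ends → EV6 and EV3 overlap.

EV2 & EV4, EV2 & EV5, EV2 & EV6, EV3 & EV4, EV3 & EV5, EV3 & EV6, EV4 & EV5, EV4 & EV6, EV5 & EV6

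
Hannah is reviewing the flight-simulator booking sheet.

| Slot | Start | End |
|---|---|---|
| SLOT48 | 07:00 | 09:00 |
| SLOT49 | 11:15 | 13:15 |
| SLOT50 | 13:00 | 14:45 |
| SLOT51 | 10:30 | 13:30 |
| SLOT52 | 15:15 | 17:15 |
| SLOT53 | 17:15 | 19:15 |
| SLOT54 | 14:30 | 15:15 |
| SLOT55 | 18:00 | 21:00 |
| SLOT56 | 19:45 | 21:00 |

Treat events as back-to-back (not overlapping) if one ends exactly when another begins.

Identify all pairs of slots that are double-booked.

SLOT49 & SLOT50, SLOT49 & SLOT51, SLOT50 & SLOT51, SLOT50 & SLOT54, SLOT53 & SLOT55, SLOT55 & SLOT56

Sorted by start: SLOT48, SLOT51, SLOT49, SLOT50, SLOT54, SLOT52, SLOT53, SLOT55, SLOT56.
SLOT51 starts after SLOT48 ends, so SLOT48 has no further overlaps.
SLOT49 starts before SLOT51 ends → SLOT51 and SLOT49 overlap.
SLOT50 starts before SLOT51 ends → SLOT51 and SLOT50 overlap.
SLOT54 starts after SLOT51 ends, so SLOT51 has no further overlaps.
SLOT50 starts before SLOT49 ends → SLOT49 and SLOT50 overlap.
SLOT54 starts after SLOT49 ends, so SLOT49 has no further overlaps.
SLOT54 starts before SLOT50 ends → SLOT50 and SLOT54 overlap.
SLOT52 starts after SLOT50 ends, so SLOT50 has no further overlaps.
SLOT52 starts exactly when SLOT54 ends (back-to-back, no overlap), so SLOT54 has no further overlaps.
SLOT53 starts exactly when SLOT52 ends (back-to-back, no overlap), so SLOT52 has no further overlaps.
SLOT55 starts before SLOT53 ends → SLOT53 and SLOT55 overlap.
SLOT56 starts after SLOT53 ends.
SLOT56 starts before SLOT55 ends → SLOT55 and SLOT56 overlap.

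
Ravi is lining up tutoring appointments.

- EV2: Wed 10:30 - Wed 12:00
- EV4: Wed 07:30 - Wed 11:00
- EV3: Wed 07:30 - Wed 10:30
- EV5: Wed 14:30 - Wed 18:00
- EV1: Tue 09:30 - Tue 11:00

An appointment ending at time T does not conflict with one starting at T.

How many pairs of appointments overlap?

Sorted by start: EV1, EV3, EV4, EV2, EV5.
EV3 starts after EV1 ends — done with EV1.
EV4 starts before EV3 ends → EV3 and EV4 overlap.
EV2 starts exactly when EV3 ends (back-to-back, no overlap) — done with EV3.
EV2 starts before EV4 ends → EV4 and EV2 overlap.
EV5 starts after EV4 ends.
EV5 starts after EV2 ends.
Overlapping pairs: EV2 & EV4, EV3 & EV4 — 2 in total.

2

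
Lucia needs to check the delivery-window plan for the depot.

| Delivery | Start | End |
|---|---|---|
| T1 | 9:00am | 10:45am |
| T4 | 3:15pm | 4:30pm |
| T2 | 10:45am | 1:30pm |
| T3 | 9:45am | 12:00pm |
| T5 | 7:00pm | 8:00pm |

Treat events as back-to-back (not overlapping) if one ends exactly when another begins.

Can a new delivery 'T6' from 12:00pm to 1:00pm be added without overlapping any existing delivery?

No — it overlaps T2

T1: ends 10:45am at or before T6 starts 12:00pm → clear.
T3: ends 12:00pm at or before T6 starts 12:00pm → clear.
T2: starts 10:45am before T6 ends 1:00pm, and ends 1:30pm after T6 starts 12:00pm → overlap.
T4: starts 3:15pm at or after T6 ends 1:00pm → clear.
T5: starts 7:00pm at or after T6 ends 1:00pm → clear.
T6 overlaps T2.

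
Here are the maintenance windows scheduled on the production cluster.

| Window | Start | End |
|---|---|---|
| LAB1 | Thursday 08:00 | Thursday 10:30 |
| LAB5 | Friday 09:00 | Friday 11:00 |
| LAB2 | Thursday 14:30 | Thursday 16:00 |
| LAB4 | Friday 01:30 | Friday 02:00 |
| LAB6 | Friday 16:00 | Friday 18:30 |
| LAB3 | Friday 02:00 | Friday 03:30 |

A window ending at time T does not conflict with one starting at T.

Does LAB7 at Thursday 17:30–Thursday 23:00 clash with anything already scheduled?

No — it doesn't clash with anything

LAB1: ends Thursday 10:30 at or before LAB7 starts Thursday 17:30 → clear.
LAB2: ends Thursday 16:00 at or before LAB7 starts Thursday 17:30 → clear.
LAB4: starts Friday 01:30 at or after LAB7 ends Thursday 23:00 → clear.
LAB3: starts Friday 02:00 at or after LAB7 ends Thursday 23:00 → clear.
LAB5: starts Friday 09:00 at or after LAB7 ends Thursday 23:00 → clear.
LAB6: starts Friday 16:00 at or after LAB7 ends Thursday 23:00 → clear.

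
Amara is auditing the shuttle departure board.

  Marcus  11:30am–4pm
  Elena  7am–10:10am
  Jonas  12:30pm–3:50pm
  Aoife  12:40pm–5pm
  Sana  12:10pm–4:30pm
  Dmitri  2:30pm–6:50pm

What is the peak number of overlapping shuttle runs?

5

Walk through starts and ends in time order (an end at T is processed before a start at T):
7am start Elena → 1
10:10am end Elena → 0
11:30am start Marcus → 1
12:10pm start Sana → 2
12:30pm start Jonas → 3
12:40pm start Aoife → 4
2:30pm start Dmitri → 5
3:50pm end Jonas → 4
4pm end Marcus → 3
4:30pm end Sana → 2
5pm end Aoife → 1
6:50pm end Dmitri → 0
Peak is 5, at 2:30pm (Aoife, Dmitri, Jonas, Marcus, Sana).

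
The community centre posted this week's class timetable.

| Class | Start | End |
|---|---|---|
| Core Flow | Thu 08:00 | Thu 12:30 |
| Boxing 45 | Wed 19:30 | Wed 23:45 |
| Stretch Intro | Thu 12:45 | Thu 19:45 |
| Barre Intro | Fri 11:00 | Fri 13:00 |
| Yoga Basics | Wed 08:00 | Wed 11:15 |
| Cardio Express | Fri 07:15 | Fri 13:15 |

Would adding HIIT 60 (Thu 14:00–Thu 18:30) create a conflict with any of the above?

Yes — it overlaps Stretch Intro

Yoga Basics: ends Wed 11:15 at or before HIIT 60 starts Thu 14:00 → clear.
Boxing 45: ends Wed 23:45 at or before HIIT 60 starts Thu 14:00 → clear.
Core Flow: ends Thu 12:30 at or before HIIT 60 starts Thu 14:00 → clear.
Stretch Intro: starts Thu 12:45 before HIIT 60 ends Thu 18:30, and ends Thu 19:45 after HIIT 60 starts Thu 14:00 → overlap.
Cardio Express: starts Fri 07:15 at or after HIIT 60 ends Thu 18:30 → clear.
Barre Intro: starts Fri 11:00 at or after HIIT 60 ends Thu 18:30 → clear.
HIIT 60 overlaps Stretch Intro.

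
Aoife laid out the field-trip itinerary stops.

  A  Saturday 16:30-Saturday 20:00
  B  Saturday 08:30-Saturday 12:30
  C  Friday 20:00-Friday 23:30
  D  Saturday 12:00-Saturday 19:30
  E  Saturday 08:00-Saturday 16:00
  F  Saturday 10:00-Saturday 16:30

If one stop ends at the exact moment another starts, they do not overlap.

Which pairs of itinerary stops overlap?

Sorted by start: C, E, B, F, D, A.
E starts after C ends, so nothing later overlaps C either.
B starts before E ends → E and B overlap.
F starts before E ends → E and F overlap.
D starts before E ends → E and D overlap.
A starts after E ends.
F starts before B ends → B and F overlap.
D starts before B ends → B and D overlap.
A starts after B ends.
D starts before F ends → F and D overlap.
A starts exactly when F ends (back-to-back, no overlap).
A starts before D ends → D and A overlap.

A & D, B & D, B & E, B & F, D & E, D & F, E & F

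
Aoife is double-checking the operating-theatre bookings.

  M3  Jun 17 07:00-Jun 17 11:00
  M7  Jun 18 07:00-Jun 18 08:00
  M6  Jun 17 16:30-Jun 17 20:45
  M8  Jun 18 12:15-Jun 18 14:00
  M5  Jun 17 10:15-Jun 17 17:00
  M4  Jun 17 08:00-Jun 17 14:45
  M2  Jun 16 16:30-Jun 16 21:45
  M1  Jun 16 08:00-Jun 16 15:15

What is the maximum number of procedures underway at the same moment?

Sweep the timeline, counting +1 at each start and −1 at each end (ends before starts at a tie):
Jun 16 08:00 start M1 → 1
Jun 16 15:15 end M1 → 0
Jun 16 16:30 start M2 → 1
Jun 16 21:45 end M2 → 0
Jun 17 07:00 start M3 → 1
Jun 17 08:00 start M4 → 2
Jun 17 10:15 start M5 → 3
Jun 17 11:00 end M3 → 2
Jun 17 14:45 end M4 → 1
Jun 17 16:30 start M6 → 2
Jun 17 17:00 end M5 → 1
Jun 17 20:45 end M6 → 0
Jun 18 07:00 start M7 → 1
Jun 18 08:00 end M7 → 0
Jun 18 12:15 start M8 → 1
Jun 18 14:00 end M8 → 0
Peak is 3, at Jun 17 10:15 (M3, M4, M5).

3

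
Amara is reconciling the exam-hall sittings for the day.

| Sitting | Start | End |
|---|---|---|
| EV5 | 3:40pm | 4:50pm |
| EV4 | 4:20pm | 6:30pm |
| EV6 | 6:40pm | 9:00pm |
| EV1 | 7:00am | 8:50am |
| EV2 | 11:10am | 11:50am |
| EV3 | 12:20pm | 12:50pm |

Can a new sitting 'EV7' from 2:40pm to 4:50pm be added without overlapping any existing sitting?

No — it overlaps EV4, EV5

EV1: ends 8:50am at or before EV7 starts 2:40pm → clear.
EV2: ends 11:50am at or before EV7 starts 2:40pm → clear.
EV3: ends 12:50pm at or before EV7 starts 2:40pm → clear.
EV5: starts 3:40pm before EV7 ends 4:50pm, and ends 4:50pm after EV7 starts 2:40pm → overlap.
EV4: starts 4:20pm before EV7 ends 4:50pm, and ends 6:30pm after EV7 starts 2:40pm → overlap.
EV6: starts 6:40pm at or after EV7 ends 4:50pm → clear.
EV7 overlaps EV4, EV5.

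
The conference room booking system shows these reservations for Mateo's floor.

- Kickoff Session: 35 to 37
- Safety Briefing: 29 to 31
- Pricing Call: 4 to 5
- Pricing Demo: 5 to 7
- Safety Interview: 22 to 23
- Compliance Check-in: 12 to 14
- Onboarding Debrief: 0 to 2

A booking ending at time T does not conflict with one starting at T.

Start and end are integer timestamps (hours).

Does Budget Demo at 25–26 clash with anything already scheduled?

No — it doesn't clash with anything

Onboarding Debrief: ends 2 at or before Budget Demo starts 25 → clear.
Pricing Call: ends 5 at or before Budget Demo starts 25 → clear.
Pricing Demo: ends 7 at or before Budget Demo starts 25 → clear.
Compliance Check-in: ends 14 at or before Budget Demo starts 25 → clear.
Safety Interview: ends 23 at or before Budget Demo starts 25 → clear.
Safety Briefing: starts 29 at or after Budget Demo ends 26 → clear.
Kickoff Session: starts 35 at or after Budget Demo ends 26 → clear.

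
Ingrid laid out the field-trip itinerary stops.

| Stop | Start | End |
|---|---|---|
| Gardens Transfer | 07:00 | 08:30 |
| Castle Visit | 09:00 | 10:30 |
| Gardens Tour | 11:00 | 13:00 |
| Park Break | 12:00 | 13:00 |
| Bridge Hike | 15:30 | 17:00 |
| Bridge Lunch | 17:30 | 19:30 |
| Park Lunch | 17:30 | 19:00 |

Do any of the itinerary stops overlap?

Yes

Two intervals overlap when each starts before the other ends.
Sorted by start: Gardens Transfer, Castle Visit, Gardens Tour, Park Break, Bridge Hike, Bridge Lunch, Park Lunch.
Castle Visit starts after Gardens Transfer ends; Gardens Transfer is clear from here.
Gardens Tour starts after Castle Visit ends; Castle Visit is clear from here.
Park Break starts before Gardens Tour ends → Gardens Tour and Park Break overlap.
That's a conflict, so the schedule is not conflict-free.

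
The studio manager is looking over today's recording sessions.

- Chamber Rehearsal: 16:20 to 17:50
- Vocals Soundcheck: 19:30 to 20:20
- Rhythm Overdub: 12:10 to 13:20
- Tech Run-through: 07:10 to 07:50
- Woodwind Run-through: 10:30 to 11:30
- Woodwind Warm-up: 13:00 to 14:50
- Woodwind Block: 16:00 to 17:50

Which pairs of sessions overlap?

Chamber Rehearsal & Woodwind Block, Rhythm Overdub & Woodwind Warm-up

Sorted by start: Tech Run-through, Woodwind Run-through, Rhythm Overdub, Woodwind Warm-up, Woodwind Block, Chamber Rehearsal, Vocals Soundcheck.
Woodwind Run-through starts after Tech Run-through ends; Tech Run-through is clear from here.
Rhythm Overdub starts after Woodwind Run-through ends; Woodwind Run-through is clear from here.
Woodwind Warm-up starts before Rhythm Overdub ends → Rhythm Overdub and Woodwind Warm-up overlap.
Woodwind Block starts after Rhythm Overdub ends; Rhythm Overdub is clear from here.
Woodwind Block starts after Woodwind Warm-up ends; Woodwind Warm-up is clear from here.
Chamber Rehearsal starts before Woodwind Block ends → Woodwind Block and Chamber Rehearsal overlap.
Vocals Soundcheck starts after Woodwind Block ends.
Vocals Soundcheck starts after Chamber Rehearsal ends.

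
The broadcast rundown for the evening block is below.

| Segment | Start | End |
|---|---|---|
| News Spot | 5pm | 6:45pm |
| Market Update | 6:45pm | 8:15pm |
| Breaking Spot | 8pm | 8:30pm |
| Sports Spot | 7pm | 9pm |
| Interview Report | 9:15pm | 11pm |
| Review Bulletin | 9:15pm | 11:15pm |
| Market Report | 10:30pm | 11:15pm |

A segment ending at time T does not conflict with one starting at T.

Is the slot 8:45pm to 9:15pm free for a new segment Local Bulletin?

News Spot: ends 6:45pm at or before Local Bulletin starts 8:45pm → clear.
Market Update: ends 8:15pm at or before Local Bulletin starts 8:45pm → clear.
Sports Spot: starts 7pm before Local Bulletin ends 9:15pm, and ends 9pm after Local Bulletin starts 8:45pm → overlap.
Breaking Spot: ends 8:30pm at or before Local Bulletin starts 8:45pm → clear.
Interview Report: starts 9:15pm at or after Local Bulletin ends 9:15pm → clear.
Review Bulletin: starts 9:15pm at or after Local Bulletin ends 9:15pm → clear.
Market Report: starts 10:30pm at or after Local Bulletin ends 9:15pm → clear.
Local Bulletin overlaps Sports Spot.

No — it overlaps Sports Spot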